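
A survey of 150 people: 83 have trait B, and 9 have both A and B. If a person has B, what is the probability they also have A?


P(A|B) = P(A∩B)/P(B) = (9/150)/(83/150) = 9/83

9/83


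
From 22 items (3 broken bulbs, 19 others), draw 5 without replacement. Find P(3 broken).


P(X=3) = C(3,3)*C(19,2) / C(22,5)
= 1*171 / 26334
= 171/26334 = 1/154

1/154


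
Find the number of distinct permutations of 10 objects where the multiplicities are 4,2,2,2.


10! = 3628800
Denominator: 4!=24 * 2!=2 * 2!=2 * 2!=2
Coefficient = 3628800 / 192 = 18900

18900


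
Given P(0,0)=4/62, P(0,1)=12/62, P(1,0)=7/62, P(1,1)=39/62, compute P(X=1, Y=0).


Read from table: P(X=1, Y=0) = 7/62

7/62


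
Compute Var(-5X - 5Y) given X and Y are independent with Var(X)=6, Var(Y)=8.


Independence => Cov(X,Y)=0
Var(-5X - 5Y) = (-5)^2*Var(X) + (-5)^2*Var(Y)
= 25*6 + 25*8 = 350

350


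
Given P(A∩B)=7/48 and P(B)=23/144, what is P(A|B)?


P(A|B) = P(A∩B)/P(B) = (21/144)/(23/144) = 21/23

21/23


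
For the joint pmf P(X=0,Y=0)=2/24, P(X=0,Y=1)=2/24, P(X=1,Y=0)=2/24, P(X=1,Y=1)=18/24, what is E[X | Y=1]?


P(Y=1) = 20/24
E[X|Y=1] = (0*2 + 1*18)/20 = 18/20 = 9/10

9/10


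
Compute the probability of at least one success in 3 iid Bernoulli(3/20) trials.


P(at least one) = 1 - P(none)
P(none) = (1 - 3/20)^3 = (17/20)^3 = 4913/8000
P(at least one) = 1 - 4913/8000 = 3087/8000

3087/8000


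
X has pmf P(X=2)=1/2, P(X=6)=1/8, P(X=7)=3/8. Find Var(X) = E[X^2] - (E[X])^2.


E[X] = 35/8, E[X^2] = 199/8
Var(X) = E[X^2] - (E[X])^2 = 199/8 - (35/8)^2 = 367/64

367/64


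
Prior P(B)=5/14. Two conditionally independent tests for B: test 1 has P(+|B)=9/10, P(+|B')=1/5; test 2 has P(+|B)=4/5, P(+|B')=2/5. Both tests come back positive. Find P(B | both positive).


After test 1: P(+) = 9/10*5/14 + 1/5*9/14 = 9/20
P(B|+) = (9/28)/(9/20) = 5/7
After test 2 (use post1 as new prior): P(+) = 4/5*5/7 + 2/5*2/7 = 24/35
P(B|+,+) = (4/7)/(24/35) = 5/6

5/6


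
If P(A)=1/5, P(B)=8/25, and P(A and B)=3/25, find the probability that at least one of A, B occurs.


P(A∪B) = P(A) + P(B) - P(A∩B)
= 1/5 + 8/25 - 3/25 = 2/5

2/5


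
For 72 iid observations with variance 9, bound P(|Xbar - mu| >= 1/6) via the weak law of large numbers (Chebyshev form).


Var(Xbar) = Var(X)/n = 9/72
Chebyshev: P(|Xbar-mu| >= 1/6) <= Var(Xbar)/(1/6)^2 = (1/8)/(1/36) = 9/2
Bound exceeds 1, so trivial bound: 1

1


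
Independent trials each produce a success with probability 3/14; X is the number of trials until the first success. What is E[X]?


For geometric (trials until first success), E[X] = 1/p = 1/(3/14) = 14/3

14/3


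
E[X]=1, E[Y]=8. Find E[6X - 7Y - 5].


E[6X - 7Y - 5] = 6*E[X] - 7*E[Y] - 5
= (6)*(1) + (-7)*(8) + (-5)
= 6 - 56 - 5 = -55

-55


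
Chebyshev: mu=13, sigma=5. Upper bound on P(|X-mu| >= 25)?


k = 25/5 = 5
Chebyshev: P(|X-mu| >= k*sigma) <= 1/k^2 = 1/5^2 = 1/25

1/25


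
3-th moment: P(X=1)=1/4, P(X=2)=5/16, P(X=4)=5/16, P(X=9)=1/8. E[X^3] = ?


E[X^3] = sum(x^3 * P(x))
= 1*1/4 + 8*5/16 + 64*5/16 + 729*1/8
= 911/8

911/8


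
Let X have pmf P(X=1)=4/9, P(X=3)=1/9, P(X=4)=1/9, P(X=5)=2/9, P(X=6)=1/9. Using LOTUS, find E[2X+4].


E[2X+4] = sum(g(x)*P(x))
= 6*4/9 + 10*1/9 + 12*1/9 + 14*2/9 + 16*1/9
= 10

10


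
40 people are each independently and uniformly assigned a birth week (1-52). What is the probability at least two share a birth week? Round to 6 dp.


P(all different) = prod((52-i)/52 for i=0..39) = 0.000000
P(at least one match) = 1 - 0.000000 = 1.000000

1.000000


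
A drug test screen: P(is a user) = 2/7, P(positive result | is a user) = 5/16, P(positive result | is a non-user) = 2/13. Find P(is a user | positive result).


P(A) = P(A|B)P(B) + P(A|B')P(B') = 5/16*2/7 + 2/13*5/7 = 145/728
P(B|A) = P(A|B)P(B)/P(A) = (5/56)/(145/728) = 13/29

13/29


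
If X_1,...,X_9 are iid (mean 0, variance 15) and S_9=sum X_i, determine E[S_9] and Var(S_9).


E[S_n] = n*mu = 9*0 = 0
Var(S_n) = n*sigma^2 = 9*15 = 135

E[S_9]=0, Var(S_9)=135


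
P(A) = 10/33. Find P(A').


P(A') = 1 - P(A) = 1 - 10/33 = 23/33

23/33


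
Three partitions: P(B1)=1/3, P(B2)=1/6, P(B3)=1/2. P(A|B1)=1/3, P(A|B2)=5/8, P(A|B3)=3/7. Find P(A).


P(A) = P(A|B1)P(B1) + P(A|B2)P(B2) + P(A|B3)P(B3)
= 1/3*1/3 + 5/8*1/6 + 3/7*1/2
= 1/9 + 5/48 + 3/14 = 433/1008

433/1008


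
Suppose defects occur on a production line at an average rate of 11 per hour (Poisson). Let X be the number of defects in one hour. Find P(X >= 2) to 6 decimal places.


P(X>=2) = 1 - P(X<=1) = 1 - (e^(-11)*11^0/0! + e^(-11)*11^1/1!)
≈ 1 - (0.0000167017 + 0.0001837187)
= 1 - 0.0002004204 = 0.9997995796
≈ 0.999800

0.999800


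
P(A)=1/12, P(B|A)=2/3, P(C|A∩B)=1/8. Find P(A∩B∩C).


P(A∩B∩C) = P(A) * P(B|A) * P(C|A∩B)
= 1/12 * 2/3 * 1/8
= 1/18 * 1/8 = 1/144

1/144


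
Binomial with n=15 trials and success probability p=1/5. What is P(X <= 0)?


P(X<=0) = P(X=0)
= 1073741824/30517578125
= 1073741824/30517578125

1073741824/30517578125


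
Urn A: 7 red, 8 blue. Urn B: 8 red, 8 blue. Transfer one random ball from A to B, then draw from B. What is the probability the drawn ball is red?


P(transfer red) = 7/15; P(transfer blue) = 8/15
If red transferred: Urn II has 9 red of 17, so P(red|red moved) = 9/17
If blue transferred: Urn II has 8 red of 17, so P(red|blue moved) = 8/17
By total probability: P(red) = 7/15*9/17 + 8/15*8/17 = 127/255

127/255


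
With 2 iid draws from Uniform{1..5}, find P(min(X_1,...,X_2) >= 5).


P(min >= 5) = P(all X_i >= 5) = (P(X_1 >= 5))^2
= (1/5)^2 = 1/25

1/25


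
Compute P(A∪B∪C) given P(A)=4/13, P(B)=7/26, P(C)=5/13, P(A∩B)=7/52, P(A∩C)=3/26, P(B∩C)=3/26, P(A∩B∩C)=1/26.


P(A∪B∪C) = P(A)+P(B)+P(C) - P(AB)-P(AC)-P(BC) + P(ABC)
= 4/13+7/26+5/13 - 7/52-3/26-3/26 + 1/26
= 33/52

33/52


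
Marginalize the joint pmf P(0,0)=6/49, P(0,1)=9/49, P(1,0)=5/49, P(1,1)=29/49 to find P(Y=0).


P(Y=0) = P(0,0)+P(1,0) = 6/49 + 5/49 = 11/49

11/49


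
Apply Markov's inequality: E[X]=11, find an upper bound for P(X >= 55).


Markov: P(X >= a) <= E[X]/a
P(X >= 55) <= 11/55 = 1/5

1/5


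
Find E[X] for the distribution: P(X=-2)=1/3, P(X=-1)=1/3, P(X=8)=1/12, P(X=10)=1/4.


E[X] = sum(x * P(x))
= -2*1/3 - 1*1/3 + 8*1/12 + 10*1/4
= 13/6

13/6


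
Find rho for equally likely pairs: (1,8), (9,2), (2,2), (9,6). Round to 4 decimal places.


Cov(X,Y) = -2.6250, Var(X) = 14.1875, Var(Y) = 6.7500
rho = Cov/(sqrt(VarX)*sqrt(VarY)) = -0.2682

-0.2682


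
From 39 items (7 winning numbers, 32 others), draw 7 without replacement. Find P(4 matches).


P(X=4) = C(7,4)*C(32,3) / C(39,7)
= 35*4960 / 15380937
= 173600/15380937

173600/15380937


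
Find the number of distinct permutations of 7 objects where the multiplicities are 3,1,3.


7! = 5040
Denominator: 3!=6 * 1!=1 * 3!=6
Coefficient = 5040 / 36 = 140

140


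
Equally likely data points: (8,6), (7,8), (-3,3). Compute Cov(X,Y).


E[X]=4, E[Y]=17/3, E[XY]=95/3
Cov(X,Y) = E[XY] - E[X]E[Y] = 95/3 - 4*17/3 = 9

9


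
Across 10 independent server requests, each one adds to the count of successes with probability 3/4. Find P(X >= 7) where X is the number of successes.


P(X>=7) = P(X=7) + P(X=8) + P(X=9) + P(X=10)
= 32805/131072 + 295245/1048576 + 98415/524288 + 59049/1048576
= 203391/262144

203391/262144


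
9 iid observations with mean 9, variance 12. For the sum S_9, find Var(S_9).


By independence, Var(S_n) = n*Var(X_1) = 9*12 = 108

108


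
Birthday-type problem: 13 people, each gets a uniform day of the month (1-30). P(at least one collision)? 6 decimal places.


P(all different) = prod((30-i)/30 for i=0..12) = 0.046775
P(at least one match) = 1 - 0.046775 = 0.953225

0.953225


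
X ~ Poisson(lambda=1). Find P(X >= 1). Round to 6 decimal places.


P(X>=1) = 1 - P(X<=0) = 1 - (e^(-1)*1^0/0!)
≈ 1 - 0.3678794412 = 0.6321205588
≈ 0.632121

0.632121


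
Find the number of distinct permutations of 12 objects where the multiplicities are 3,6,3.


12! = 479001600
Denominator: 3!=6 * 6!=720 * 3!=6
Coefficient = 479001600 / 25920 = 18480

18480


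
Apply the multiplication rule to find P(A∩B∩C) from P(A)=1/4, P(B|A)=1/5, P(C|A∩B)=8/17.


P(A∩B∩C) = P(A) * P(B|A) * P(C|A∩B)
= 1/4 * 1/5 * 8/17
= 1/20 * 8/17 = 2/85

2/85


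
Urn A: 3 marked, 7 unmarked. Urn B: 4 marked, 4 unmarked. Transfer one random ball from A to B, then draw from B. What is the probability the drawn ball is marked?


P(transfer marked) = 3/10; P(transfer unmarked) = 7/10
If marked transferred: Urn II has 5 marked of 9, so P(marked|marked moved) = 5/9
If unmarked transferred: Urn II has 4 marked of 9, so P(marked|unmarked moved) = 4/9
By total probability: P(marked) = 3/10*5/9 + 7/10*4/9 = 43/90

43/90


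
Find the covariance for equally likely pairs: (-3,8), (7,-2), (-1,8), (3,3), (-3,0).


E[X]=3/5, E[Y]=17/5, E[XY]=-37/5
Cov(X,Y) = E[XY] - E[X]E[Y] = -37/5 - 3/5*17/5 = -236/25

-236/25


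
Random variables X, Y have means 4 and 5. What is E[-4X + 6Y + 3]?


E[-4X + 6Y + 3] = -4*E[X] + 6*E[Y] + 3
= (-4)*(4) + (6)*(5) + (3)
= -16 + 30 + 3 = 17

17


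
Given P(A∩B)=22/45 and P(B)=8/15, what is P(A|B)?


P(A|B) = P(A∩B)/P(B) = (22/45)/(24/45) = 22/24 = 11/12

11/12


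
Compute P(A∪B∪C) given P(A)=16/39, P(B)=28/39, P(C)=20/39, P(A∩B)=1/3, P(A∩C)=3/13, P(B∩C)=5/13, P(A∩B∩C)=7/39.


P(A∪B∪C) = P(A)+P(B)+P(C) - P(AB)-P(AC)-P(BC) + P(ABC)
= 16/39+28/39+20/39 - 1/3-3/13-5/13 + 7/39
= 34/39

34/39


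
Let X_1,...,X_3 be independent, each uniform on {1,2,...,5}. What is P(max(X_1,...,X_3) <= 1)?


P(max <= 1) = P(all X_i <= 1) = (P(X_1 <= 1))^3
= (1/5)^3 = 1/125

1/125


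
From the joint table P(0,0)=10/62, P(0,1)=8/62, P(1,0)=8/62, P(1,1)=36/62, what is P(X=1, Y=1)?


Read from table: P(X=1, Y=1) = 36/62 = 18/31

18/31


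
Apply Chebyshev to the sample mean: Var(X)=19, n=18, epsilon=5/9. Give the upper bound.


Var(Xbar) = Var(X)/n = 19/18
Chebyshev: P(|Xbar-mu| >= 5/9) <= Var(Xbar)/(5/9)^2 = (19/18)/(25/81) = 171/50
Bound exceeds 1, so trivial bound: 1

1


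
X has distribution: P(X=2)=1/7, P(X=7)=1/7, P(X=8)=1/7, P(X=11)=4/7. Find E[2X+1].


E[2X+1] = sum(g(x)*P(x))
= 5*1/7 + 15*1/7 + 17*1/7 + 23*4/7
= 129/7

129/7


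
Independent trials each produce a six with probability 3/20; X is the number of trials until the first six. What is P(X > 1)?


P(X > 1) = P(first 1 trials all fail) = (1-p)^1 = (17/20)^1 = 17/20

17/20


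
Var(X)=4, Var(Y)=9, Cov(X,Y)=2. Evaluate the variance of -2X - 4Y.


Var(-2X - 4Y) = (-2)^2*Var(X) + (-4)^2*Var(Y) + 2*(-2)*(-4)*Cov(X,Y)
= 4*4 + 16*9 + 16*2
= 16 + 144 + 32 = 192

192


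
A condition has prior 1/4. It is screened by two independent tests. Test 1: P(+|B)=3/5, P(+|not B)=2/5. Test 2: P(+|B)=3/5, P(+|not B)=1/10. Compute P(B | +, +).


After test 1: P(+) = 3/5*1/4 + 2/5*3/4 = 9/20
P(B|+) = (3/20)/(9/20) = 1/3
After test 2 (use post1 as new prior): P(+) = 3/5*1/3 + 1/10*2/3 = 4/15
P(B|+,+) = (1/5)/(4/15) = 3/4

3/4


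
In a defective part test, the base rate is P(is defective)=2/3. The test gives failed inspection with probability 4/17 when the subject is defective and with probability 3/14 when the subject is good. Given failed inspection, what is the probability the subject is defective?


P(A) = P(A|B)P(B) + P(A|B')P(B') = 4/17*2/3 + 3/14*1/3 = 163/714
P(B|A) = P(A|B)P(B)/P(A) = (8/51)/(163/714) = 112/163

112/163


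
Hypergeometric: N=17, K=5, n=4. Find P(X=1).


P(X=1) = C(5,1)*C(12,3) / C(17,4)
= 5*220 / 2380
= 1100/2380 = 55/119

55/119


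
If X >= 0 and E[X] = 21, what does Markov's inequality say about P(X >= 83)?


Markov: P(X >= a) <= E[X]/a
P(X >= 83) <= 21/83

21/83


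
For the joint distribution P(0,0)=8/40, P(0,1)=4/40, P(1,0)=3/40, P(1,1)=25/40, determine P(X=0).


P(X=0) = P(0,0)+P(0,1) = 8/40 + 4/40 = 12/40 = 3/10

3/10


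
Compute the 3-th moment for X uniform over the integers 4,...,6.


E[X^3] = (1/3) * sum(x^3 for x=4..6)
= 405/3 = 135

135


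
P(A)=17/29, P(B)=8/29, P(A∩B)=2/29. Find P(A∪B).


P(A∪B) = P(A) + P(B) - P(A∩B)
= 17/29 + 8/29 - 2/29 = 23/29

23/29


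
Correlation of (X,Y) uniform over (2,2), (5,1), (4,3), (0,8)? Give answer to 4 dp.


Cov(X,Y) = -4.3750, Var(X) = 3.6875, Var(Y) = 7.2500
rho = Cov/(sqrt(VarX)*sqrt(VarY)) = -0.8461

-0.8461


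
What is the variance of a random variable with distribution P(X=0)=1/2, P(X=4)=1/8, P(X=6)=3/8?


E[X] = 11/4, E[X^2] = 31/2
Var(X) = E[X^2] - (E[X])^2 = 31/2 - (11/4)^2 = 127/16

127/16


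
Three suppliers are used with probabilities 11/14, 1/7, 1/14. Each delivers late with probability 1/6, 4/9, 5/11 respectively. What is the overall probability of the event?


P(A) = P(A|B1)P(B1) + P(A|B2)P(B2) + P(A|B3)P(B3)
= 1/6*11/14 + 4/9*1/7 + 5/11*1/14
= 11/84 + 4/63 + 5/154 = 629/2772

629/2772


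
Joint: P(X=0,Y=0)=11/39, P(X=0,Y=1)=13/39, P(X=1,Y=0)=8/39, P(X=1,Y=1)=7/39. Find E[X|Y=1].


P(Y=1) = 20/39
E[X|Y=1] = (0*13 + 1*7)/20 = 7/20

7/20


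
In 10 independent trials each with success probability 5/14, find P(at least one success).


P(at least one) = 1 - P(none)
P(none) = (1 - 5/14)^10 = (9/14)^10 = 3486784401/289254654976
P(at least one) = 1 - 3486784401/289254654976 = 285767870575/289254654976

285767870575/289254654976


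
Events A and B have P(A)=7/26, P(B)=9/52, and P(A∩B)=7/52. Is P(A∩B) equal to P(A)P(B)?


P(A)*P(B) = 7/26*9/52 = 63/1352
P(A∩B) = 7/52 != 63/1352, so not independent

No, A and B are not independent


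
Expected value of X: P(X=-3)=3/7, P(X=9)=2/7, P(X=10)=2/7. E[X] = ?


E[X] = sum(x * P(x))
= -3*3/7 + 9*2/7 + 10*2/7
= 29/7

29/7


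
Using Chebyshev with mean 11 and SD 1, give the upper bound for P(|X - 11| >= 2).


k = 2/1 = 2
Chebyshev: P(|X-mu| >= k*sigma) <= 1/k^2 = 1/2^2 = 1/4

1/4


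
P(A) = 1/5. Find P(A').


P(A') = 1 - P(A) = 1 - 1/5 = 4/5

4/5


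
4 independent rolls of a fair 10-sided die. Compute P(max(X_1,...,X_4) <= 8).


P(max <= 8) = P(all X_i <= 8) = (P(X_1 <= 8))^4
= (8/10)^4 = (4/5)^4 = 256/625

256/625


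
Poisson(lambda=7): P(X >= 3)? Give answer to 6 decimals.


P(X>=3) = 1 - P(X<=2) = 1 - (e^(-7)*7^0/0! + e^(-7)*7^1/1! + e^(-7)*7^2/2!)
≈ 1 - (0.0009118820 + 0.0063831738 + 0.0223411082)
= 1 - 0.0296361640 = 0.9703638360
≈ 0.970364

0.970364


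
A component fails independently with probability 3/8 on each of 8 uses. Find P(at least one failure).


P(at least one) = 1 - P(none)
P(none) = (1 - 3/8)^8 = (5/8)^8 = 390625/16777216
P(at least one) = 1 - 390625/16777216 = 16386591/16777216

16386591/16777216


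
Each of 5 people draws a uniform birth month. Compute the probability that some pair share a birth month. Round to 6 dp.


P(all different) = prod((12-i)/12 for i=0..4) = 0.381944
P(at least one match) = 1 - 0.381944 = 0.618056

0.618056


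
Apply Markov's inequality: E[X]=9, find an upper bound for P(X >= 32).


Markov: P(X >= a) <= E[X]/a
P(X >= 32) <= 9/32

9/32


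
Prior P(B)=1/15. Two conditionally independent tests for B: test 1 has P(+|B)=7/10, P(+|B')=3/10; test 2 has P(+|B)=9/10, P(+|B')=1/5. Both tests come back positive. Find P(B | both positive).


After test 1: P(+) = 7/10*1/15 + 3/10*14/15 = 49/150
P(B|+) = (7/150)/(49/150) = 1/7
After test 2 (use post1 as new prior): P(+) = 9/10*1/7 + 1/5*6/7 = 3/10
P(B|+,+) = (9/70)/(3/10) = 3/7

3/7


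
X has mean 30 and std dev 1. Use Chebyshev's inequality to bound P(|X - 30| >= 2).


k = 2/1 = 2
Chebyshev: P(|X-mu| >= k*sigma) <= 1/k^2 = 1/2^2 = 1/4

1/4


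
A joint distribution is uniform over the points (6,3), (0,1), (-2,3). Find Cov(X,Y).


E[X]=4/3, E[Y]=7/3, E[XY]=4
Cov(X,Y) = E[XY] - E[X]E[Y] = 4 - 4/3*7/3 = 8/9

8/9


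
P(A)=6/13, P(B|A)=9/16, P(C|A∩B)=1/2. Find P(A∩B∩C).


P(A∩B∩C) = P(A) * P(B|A) * P(C|A∩B)
= 6/13 * 9/16 * 1/2
= 27/104 * 1/2 = 27/208

27/208


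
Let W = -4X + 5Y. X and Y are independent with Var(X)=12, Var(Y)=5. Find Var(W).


Independence => Cov(X,Y)=0
Var(-4X + 5Y) = (-4)^2*Var(X) + 5^2*Var(Y)
= 16*12 + 25*5 = 317

317


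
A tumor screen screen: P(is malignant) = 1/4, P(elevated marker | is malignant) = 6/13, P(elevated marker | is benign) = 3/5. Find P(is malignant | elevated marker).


P(A) = P(A|B)P(B) + P(A|B')P(B') = 6/13*1/4 + 3/5*3/4 = 147/260
P(B|A) = P(A|B)P(B)/P(A) = (3/26)/(147/260) = 10/49

10/49


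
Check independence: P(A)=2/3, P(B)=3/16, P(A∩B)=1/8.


P(A)*P(B) = 2/3*3/16 = 1/8
P(A∩B) = 1/8, which equals P(A)P(B), so independent

Yes, A and B are independent


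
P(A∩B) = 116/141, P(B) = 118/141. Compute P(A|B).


P(A|B) = P(A∩B)/P(B) = (116/141)/(118/141) = 116/118 = 58/59

58/59


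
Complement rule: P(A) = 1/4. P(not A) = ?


P(A') = 1 - P(A) = 1 - 1/4 = 3/4

3/4


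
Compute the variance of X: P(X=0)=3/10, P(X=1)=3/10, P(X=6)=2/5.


E[X] = 27/10, E[X^2] = 147/10
Var(X) = E[X^2] - (E[X])^2 = 147/10 - (27/10)^2 = 741/100

741/100


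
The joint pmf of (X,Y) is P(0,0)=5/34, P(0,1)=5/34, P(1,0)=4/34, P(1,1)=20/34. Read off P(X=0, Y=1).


Read from table: P(X=0, Y=1) = 5/34

5/34


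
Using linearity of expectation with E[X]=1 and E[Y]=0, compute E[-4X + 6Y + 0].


E[-4X + 6Y + 0] = -4*E[X] + 6*E[Y] + 0
= (-4)*(1) + (6)*(0) + (0)
= -4 + 0 + 0 = -4

-4


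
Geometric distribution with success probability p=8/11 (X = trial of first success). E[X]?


For geometric (trials until first success), E[X] = 1/p = 1/(8/11) = 11/8

11/8


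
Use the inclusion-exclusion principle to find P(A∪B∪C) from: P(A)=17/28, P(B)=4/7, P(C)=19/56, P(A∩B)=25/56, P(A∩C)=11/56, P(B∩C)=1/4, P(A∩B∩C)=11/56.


P(A∪B∪C) = P(A)+P(B)+P(C) - P(AB)-P(AC)-P(BC) + P(ABC)
= 17/28+4/7+19/56 - 25/56-11/56-1/4 + 11/56
= 23/28

23/28


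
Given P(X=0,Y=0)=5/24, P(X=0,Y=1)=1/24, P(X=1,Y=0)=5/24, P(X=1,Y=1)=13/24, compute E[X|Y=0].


P(Y=0) = 10/24
E[X|Y=0] = (0*5 + 1*5)/10 = 5/10 = 1/2

1/2


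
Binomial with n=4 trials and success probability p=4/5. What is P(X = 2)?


P(X=2) = C(4,2) * p^2 * (1-p)^2
= 6 * 16/25 * 1/25
= 96/625

96/625


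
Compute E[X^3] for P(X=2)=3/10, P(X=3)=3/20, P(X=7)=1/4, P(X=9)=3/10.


E[X^3] = sum(g(x)*P(x))
= 8*3/10 + 27*3/20 + 343*1/4 + 729*3/10
= 3109/10

3109/10


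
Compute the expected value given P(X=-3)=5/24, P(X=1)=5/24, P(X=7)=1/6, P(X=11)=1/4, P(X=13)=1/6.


E[X] = sum(x * P(x))
= -3*5/24 + 1*5/24 + 7*1/6 + 11*1/4 + 13*1/6
= 17/3

17/3


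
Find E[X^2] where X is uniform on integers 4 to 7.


E[X^2] = (1/4) * sum(x^2 for x=4..7)
= 126/4 = 63/2

63/2


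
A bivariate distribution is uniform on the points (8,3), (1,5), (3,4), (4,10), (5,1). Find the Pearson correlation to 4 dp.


Cov(X,Y) = -2.1200, Var(X) = 5.3600, Var(Y) = 9.0400
rho = Cov/(sqrt(VarX)*sqrt(VarY)) = -0.3046

-0.3046


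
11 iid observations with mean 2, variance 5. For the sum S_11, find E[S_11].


E[S_n] = n*E[X_1] = 11*2 = 22

22


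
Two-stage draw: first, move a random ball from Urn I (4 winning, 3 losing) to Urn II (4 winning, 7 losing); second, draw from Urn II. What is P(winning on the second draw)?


P(transfer winning) = 4/7; P(transfer losing) = 3/7
If winning transferred: Urn II has 5 winning of 12, so P(winning|winning moved) = 5/12
If losing transferred: Urn II has 4 winning of 12, so P(winning|losing moved) = 1/3
By total probability: P(winning) = 4/7*5/12 + 3/7*1/3 = 8/21

8/21


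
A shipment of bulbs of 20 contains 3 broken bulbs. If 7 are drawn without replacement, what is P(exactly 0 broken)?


P(X=0) = C(3,0)*C(17,7) / C(20,7)
= 1*19448 / 77520
= 19448/77520 = 143/570

143/570


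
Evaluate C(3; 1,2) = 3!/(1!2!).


3! = 6
Denominator: 1!=1 * 2!=2
Coefficient = 6 / 2 = 3

3


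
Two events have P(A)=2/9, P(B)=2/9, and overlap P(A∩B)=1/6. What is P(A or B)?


P(A∪B) = P(A) + P(B) - P(A∩B)
= 2/9 + 2/9 - 1/6 = 5/18

5/18


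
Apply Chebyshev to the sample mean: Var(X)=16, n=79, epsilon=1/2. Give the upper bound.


Var(Xbar) = Var(X)/n = 16/79
Chebyshev: P(|Xbar-mu| >= 1/2) <= Var(Xbar)/(1/2)^2 = (16/79)/(1/4) = 64/79

64/79


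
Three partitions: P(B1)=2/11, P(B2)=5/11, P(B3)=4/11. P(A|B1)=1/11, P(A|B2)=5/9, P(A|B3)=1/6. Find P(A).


P(A) = P(A|B1)P(B1) + P(A|B2)P(B2) + P(A|B3)P(B3)
= 1/11*2/11 + 5/9*5/11 + 1/6*4/11
= 2/121 + 25/99 + 2/33 = 359/1089

359/1089


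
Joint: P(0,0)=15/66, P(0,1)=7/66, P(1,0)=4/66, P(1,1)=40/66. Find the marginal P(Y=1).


P(Y=1) = P(0,1)+P(1,1) = 7/66 + 40/66 = 47/66

47/66


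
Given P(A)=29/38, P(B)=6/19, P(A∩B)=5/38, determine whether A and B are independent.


P(A)*P(B) = 29/38*6/19 = 87/361
P(A∩B) = 5/38 != 87/361, so not independent

No, A and B are not independent


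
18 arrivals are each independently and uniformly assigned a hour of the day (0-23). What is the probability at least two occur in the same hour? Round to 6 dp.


P(all different) = prod((24-i)/24 for i=0..17) = 0.000123
P(at least one match) = 1 - 0.000123 = 0.999877

0.999877


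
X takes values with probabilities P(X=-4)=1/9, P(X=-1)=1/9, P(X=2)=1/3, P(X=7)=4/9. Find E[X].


E[X] = sum(x * P(x))
= -4*1/9 - 1*1/9 + 2*1/3 + 7*4/9
= 29/9

29/9


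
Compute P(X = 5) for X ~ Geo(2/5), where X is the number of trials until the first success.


P(X=5) = (1-p)^4 * p = (3/5)^4 * 2/5
= 81/625 * 2/5 = 162/3125

162/3125


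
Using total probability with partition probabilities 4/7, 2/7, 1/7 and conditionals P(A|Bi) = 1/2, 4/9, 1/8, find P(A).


P(A) = P(A|B1)P(B1) + P(A|B2)P(B2) + P(A|B3)P(B3)
= 1/2*4/7 + 4/9*2/7 + 1/8*1/7
= 2/7 + 8/63 + 1/56 = 31/72

31/72


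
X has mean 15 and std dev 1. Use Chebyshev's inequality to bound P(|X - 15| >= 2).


k = 2/1 = 2
Chebyshev: P(|X-mu| >= k*sigma) <= 1/k^2 = 1/2^2 = 1/4

1/4


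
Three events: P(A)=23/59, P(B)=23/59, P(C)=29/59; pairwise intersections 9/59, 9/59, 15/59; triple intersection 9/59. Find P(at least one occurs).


P(A∪B∪C) = P(A)+P(B)+P(C) - P(AB)-P(AC)-P(BC) + P(ABC)
= 23/59+23/59+29/59 - 9/59-9/59-15/59 + 9/59
= 51/59

51/59


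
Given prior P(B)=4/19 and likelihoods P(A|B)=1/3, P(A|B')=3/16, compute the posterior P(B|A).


P(A) = P(A|B)P(B) + P(A|B')P(B') = 1/3*4/19 + 3/16*15/19 = 199/912
P(B|A) = P(A|B)P(B)/P(A) = (4/57)/(199/912) = 64/199

64/199


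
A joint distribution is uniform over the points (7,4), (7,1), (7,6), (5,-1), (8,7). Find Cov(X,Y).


E[X]=34/5, E[Y]=17/5, E[XY]=128/5
Cov(X,Y) = E[XY] - E[X]E[Y] = 128/5 - 34/5*17/5 = 62/25

62/25


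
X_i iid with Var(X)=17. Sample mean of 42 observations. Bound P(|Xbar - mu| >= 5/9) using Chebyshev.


Var(Xbar) = Var(X)/n = 17/42
Chebyshev: P(|Xbar-mu| >= 5/9) <= Var(Xbar)/(5/9)^2 = (17/42)/(25/81) = 459/350
Bound exceeds 1, so trivial bound: 1

1


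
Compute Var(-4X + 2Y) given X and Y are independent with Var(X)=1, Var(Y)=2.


Independence => Cov(X,Y)=0
Var(-4X + 2Y) = (-4)^2*Var(X) + 2^2*Var(Y)
= 16*1 + 4*2 = 24

24


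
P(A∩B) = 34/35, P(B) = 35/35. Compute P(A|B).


P(A|B) = P(A∩B)/P(B) = (34/35)/(35/35) = 34/35

34/35


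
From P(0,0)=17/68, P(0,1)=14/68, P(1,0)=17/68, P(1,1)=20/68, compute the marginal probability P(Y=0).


P(Y=0) = P(0,0)+P(1,0) = 17/68 + 17/68 = 34/68 = 1/2

1/2


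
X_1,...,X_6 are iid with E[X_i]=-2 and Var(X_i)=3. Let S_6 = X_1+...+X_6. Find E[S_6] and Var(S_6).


E[S_n] = n*mu = 6*-2 = -12
Var(S_n) = n*sigma^2 = 6*3 = 18

E[S_6]=-12, Var(S_6)=18


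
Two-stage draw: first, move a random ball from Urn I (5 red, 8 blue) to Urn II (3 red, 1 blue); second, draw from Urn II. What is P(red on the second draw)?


P(transfer red) = 5/13; P(transfer blue) = 8/13
If red transferred: Urn II has 4 red of 5, so P(red|red moved) = 4/5
If blue transferred: Urn II has 3 red of 5, so P(red|blue moved) = 3/5
By total probability: P(red) = 5/13*4/5 + 8/13*3/5 = 44/65

44/65


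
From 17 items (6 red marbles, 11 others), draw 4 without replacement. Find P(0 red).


P(X=0) = C(6,0)*C(11,4) / C(17,4)
= 1*330 / 2380
= 330/2380 = 33/238

33/238


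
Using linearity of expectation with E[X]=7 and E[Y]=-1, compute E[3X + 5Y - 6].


E[3X + 5Y - 6] = 3*E[X] + 5*E[Y] - 6
= (3)*(7) + (5)*(-1) + (-6)
= 21 - 5 - 6 = 10

10


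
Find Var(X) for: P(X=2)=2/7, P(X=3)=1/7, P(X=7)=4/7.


E[X] = 5, E[X^2] = 213/7
Var(X) = E[X^2] - (E[X])^2 = 213/7 - (5)^2 = 38/7

38/7


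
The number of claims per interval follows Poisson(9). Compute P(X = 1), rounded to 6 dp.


P(X=1) = e^(-9) * 9^1 / 1!
≈ 0.0001234098041 * 9 / 1
≈ 0.001111

0.001111


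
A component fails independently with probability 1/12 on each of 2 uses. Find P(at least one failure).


P(at least one) = 1 - P(none)
P(none) = (1 - 1/12)^2 = (11/12)^2 = 121/144
P(at least one) = 1 - 121/144 = 23/144

23/144


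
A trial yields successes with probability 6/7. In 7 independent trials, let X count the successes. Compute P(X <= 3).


P(X<=3) = P(X=0) + P(X=1) + P(X=2) + P(X=3)
= 1/823543 + 6/117649 + 108/117649 + 1080/117649
= 8359/823543

8359/823543


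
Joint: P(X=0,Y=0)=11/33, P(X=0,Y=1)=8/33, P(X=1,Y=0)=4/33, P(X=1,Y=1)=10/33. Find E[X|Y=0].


P(Y=0) = 15/33
E[X|Y=0] = (0*11 + 1*4)/15 = 4/15

4/15


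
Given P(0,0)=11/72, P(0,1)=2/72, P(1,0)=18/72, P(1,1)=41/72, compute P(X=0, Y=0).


Read from table: P(X=0, Y=0) = 11/72

11/72


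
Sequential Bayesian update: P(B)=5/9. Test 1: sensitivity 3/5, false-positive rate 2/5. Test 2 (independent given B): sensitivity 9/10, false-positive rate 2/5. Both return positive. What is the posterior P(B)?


After test 1: P(+) = 3/5*5/9 + 2/5*4/9 = 23/45
P(B|+) = (1/3)/(23/45) = 15/23
After test 2 (use post1 as new prior): P(+) = 9/10*15/23 + 2/5*8/23 = 167/230
P(B|+,+) = (27/46)/(167/230) = 135/167

135/167


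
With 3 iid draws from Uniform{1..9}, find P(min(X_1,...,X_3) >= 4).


P(min >= 4) = P(all X_i >= 4) = (P(X_1 >= 4))^3
= (6/9)^3 = (2/3)^3 = 8/27

8/27


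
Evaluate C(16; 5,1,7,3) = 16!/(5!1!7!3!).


16! = 20922789888000
Denominator: 5!=120 * 1!=1 * 7!=5040 * 3!=6
Coefficient = 20922789888000 / 3628800 = 5765760

5765760


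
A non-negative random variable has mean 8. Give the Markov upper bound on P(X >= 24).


Markov: P(X >= a) <= E[X]/a
P(X >= 24) <= 8/24 = 1/3

1/3


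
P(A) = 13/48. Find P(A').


P(A') = 1 - P(A) = 1 - 13/48 = 35/48

35/48


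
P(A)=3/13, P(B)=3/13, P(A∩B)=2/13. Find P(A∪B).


P(A∪B) = P(A) + P(B) - P(A∩B)
= 3/13 + 3/13 - 2/13 = 4/13

4/13


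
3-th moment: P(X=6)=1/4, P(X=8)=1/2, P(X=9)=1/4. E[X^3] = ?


E[X^3] = sum(x^3 * P(x))
= 216*1/4 + 512*1/2 + 729*1/4
= 1969/4

1969/4


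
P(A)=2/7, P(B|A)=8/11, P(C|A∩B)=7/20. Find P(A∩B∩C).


P(A∩B∩C) = P(A) * P(B|A) * P(C|A∩B)
= 2/7 * 8/11 * 7/20
= 16/77 * 7/20 = 4/55

4/55


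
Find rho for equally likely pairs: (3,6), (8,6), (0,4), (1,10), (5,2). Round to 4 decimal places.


Cov(X,Y) = -1.8400, Var(X) = 8.2400, Var(Y) = 7.0400
rho = Cov/(sqrt(VarX)*sqrt(VarY)) = -0.2416

-0.2416


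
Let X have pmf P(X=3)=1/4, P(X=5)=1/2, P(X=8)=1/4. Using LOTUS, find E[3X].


E[3X] = sum(g(x)*P(x))
= 9*1/4 + 15*1/2 + 24*1/4
= 63/4

63/4


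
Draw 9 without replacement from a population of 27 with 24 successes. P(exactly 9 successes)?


P(X=9) = C(24,9)*C(3,0) / C(27,9)
= 1307504*1 / 4686825
= 1307504/4686825 = 272/975

272/975


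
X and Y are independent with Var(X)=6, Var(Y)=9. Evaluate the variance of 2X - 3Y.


Independence => Cov(X,Y)=0
Var(2X - 3Y) = 2^2*Var(X) + (-3)^2*Var(Y)
= 4*6 + 9*9 = 105

105


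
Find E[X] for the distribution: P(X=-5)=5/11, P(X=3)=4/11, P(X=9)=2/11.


E[X] = sum(x * P(x))
= -5*5/11 + 3*4/11 + 9*2/11
= 5/11

5/11


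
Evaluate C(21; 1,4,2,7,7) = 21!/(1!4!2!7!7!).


21! = 51090942171709440000
Denominator: 1!=1 * 4!=24 * 2!=2 * 7!=5040 * 7!=5040
Coefficient = 51090942171709440000 / 1219276800 = 41902660800

41902660800


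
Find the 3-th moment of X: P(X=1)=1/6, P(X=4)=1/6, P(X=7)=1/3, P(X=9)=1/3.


E[X^3] = sum(x^3 * P(x))
= 1*1/6 + 64*1/6 + 343*1/3 + 729*1/3
= 2209/6

2209/6


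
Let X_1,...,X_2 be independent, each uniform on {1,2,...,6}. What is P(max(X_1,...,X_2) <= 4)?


P(max <= 4) = P(all X_i <= 4) = (P(X_1 <= 4))^2
= (4/6)^2 = (2/3)^2 = 4/9

4/9


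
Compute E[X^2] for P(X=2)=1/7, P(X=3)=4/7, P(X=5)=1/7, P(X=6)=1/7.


E[X^2] = sum(g(x)*P(x))
= 4*1/7 + 9*4/7 + 25*1/7 + 36*1/7
= 101/7

101/7


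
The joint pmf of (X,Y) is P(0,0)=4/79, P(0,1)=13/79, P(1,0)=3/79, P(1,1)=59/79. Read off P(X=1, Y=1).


Read from table: P(X=1, Y=1) = 59/79

59/79


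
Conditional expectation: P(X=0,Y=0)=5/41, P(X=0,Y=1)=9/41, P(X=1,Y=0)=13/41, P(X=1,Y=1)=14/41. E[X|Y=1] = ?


P(Y=1) = 23/41
E[X|Y=1] = (0*9 + 1*14)/23 = 14/23

14/23


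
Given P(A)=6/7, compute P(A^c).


P(A') = 1 - P(A) = 1 - 6/7 = 1/7

1/7


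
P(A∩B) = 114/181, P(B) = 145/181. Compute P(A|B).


P(A|B) = P(A∩B)/P(B) = (114/181)/(145/181) = 114/145

114/145


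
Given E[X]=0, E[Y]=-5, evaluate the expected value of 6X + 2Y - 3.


E[6X + 2Y - 3] = 6*E[X] + 2*E[Y] - 3
= (6)*(0) + (2)*(-5) + (-3)
= 0 - 10 - 3 = -13

-13


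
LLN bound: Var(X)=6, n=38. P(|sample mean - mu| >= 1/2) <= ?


Var(Xbar) = Var(X)/n = 6/38
Chebyshev: P(|Xbar-mu| >= 1/2) <= Var(Xbar)/(1/2)^2 = (3/19)/(1/4) = 12/19

12/19


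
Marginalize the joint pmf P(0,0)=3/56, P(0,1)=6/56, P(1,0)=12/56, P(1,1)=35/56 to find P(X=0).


P(X=0) = P(0,0)+P(0,1) = 3/56 + 6/56 = 9/56

9/56


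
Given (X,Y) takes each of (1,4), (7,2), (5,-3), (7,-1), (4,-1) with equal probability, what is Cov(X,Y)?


E[X]=24/5, E[Y]=1/5, E[XY]=-8/5
Cov(X,Y) = E[XY] - E[X]E[Y] = -8/5 - 24/5*1/5 = -64/25

-64/25


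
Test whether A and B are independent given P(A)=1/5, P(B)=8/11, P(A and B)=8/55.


P(A)*P(B) = 1/5*8/11 = 8/55
P(A∩B) = 8/55, which equals P(A)P(B), so independent

Yes, A and B are independent


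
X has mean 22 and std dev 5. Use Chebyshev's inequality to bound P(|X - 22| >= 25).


k = 25/5 = 5
Chebyshev: P(|X-mu| >= k*sigma) <= 1/k^2 = 1/5^2 = 1/25

1/25


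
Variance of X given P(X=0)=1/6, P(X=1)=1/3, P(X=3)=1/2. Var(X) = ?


E[X] = 11/6, E[X^2] = 29/6
Var(X) = E[X^2] - (E[X])^2 = 29/6 - (11/6)^2 = 53/36

53/36


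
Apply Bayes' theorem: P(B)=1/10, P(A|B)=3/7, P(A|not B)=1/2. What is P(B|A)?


P(A) = P(A|B)P(B) + P(A|B')P(B') = 3/7*1/10 + 1/2*9/10 = 69/140
P(B|A) = P(A|B)P(B)/P(A) = (3/70)/(69/140) = 2/23

2/23


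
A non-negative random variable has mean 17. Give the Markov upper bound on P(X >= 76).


Markov: P(X >= a) <= E[X]/a
P(X >= 76) <= 17/76

17/76


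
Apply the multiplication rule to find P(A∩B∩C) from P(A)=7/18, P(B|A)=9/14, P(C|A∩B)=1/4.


P(A∩B∩C) = P(A) * P(B|A) * P(C|A∩B)
= 7/18 * 9/14 * 1/4
= 1/4 * 1/4 = 1/16

1/16


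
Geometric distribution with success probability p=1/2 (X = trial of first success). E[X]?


For geometric (trials until first success), E[X] = 1/p = 1/(1/2) = 2

2


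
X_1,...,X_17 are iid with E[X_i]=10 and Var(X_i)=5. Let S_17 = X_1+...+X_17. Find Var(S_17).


By independence, Var(S_n) = n*Var(X_1) = 17*5 = 85

85


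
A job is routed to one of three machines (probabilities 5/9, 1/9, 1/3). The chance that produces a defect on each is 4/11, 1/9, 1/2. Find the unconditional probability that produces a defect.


P(A) = P(A|B1)P(B1) + P(A|B2)P(B2) + P(A|B3)P(B3)
= 4/11*5/9 + 1/9*1/9 + 1/2*1/3
= 20/99 + 1/81 + 1/6 = 679/1782

679/1782


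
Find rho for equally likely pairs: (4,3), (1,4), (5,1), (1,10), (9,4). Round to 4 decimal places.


Cov(X,Y) = -4.2000, Var(X) = 8.8000, Var(Y) = 9.0400
rho = Cov/(sqrt(VarX)*sqrt(VarY)) = -0.4709

-0.4709


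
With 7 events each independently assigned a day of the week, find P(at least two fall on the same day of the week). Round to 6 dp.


P(all different) = prod((7-i)/7 for i=0..6) = 0.006120
P(at least one match) = 1 - 0.006120 = 0.993880

0.993880


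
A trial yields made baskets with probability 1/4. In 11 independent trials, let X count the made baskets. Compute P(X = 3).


P(X=3) = C(11,3) * p^3 * (1-p)^8
= 165 * 1/64 * 6561/65536
= 1082565/4194304

1082565/4194304


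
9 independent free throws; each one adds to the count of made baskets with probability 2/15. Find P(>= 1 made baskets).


P(at least one) = 1 - P(none)
P(none) = (1 - 2/15)^9 = (13/15)^9 = 10604499373/38443359375
P(at least one) = 1 - 10604499373/38443359375 = 27838860002/38443359375

27838860002/38443359375


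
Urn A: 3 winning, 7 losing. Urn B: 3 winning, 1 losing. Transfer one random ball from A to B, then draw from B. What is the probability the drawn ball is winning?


P(transfer winning) = 3/10; P(transfer losing) = 7/10
If winning transferred: Urn II has 4 winning of 5, so P(winning|winning moved) = 4/5
If losing transferred: Urn II has 3 winning of 5, so P(winning|losing moved) = 3/5
By total probability: P(winning) = 3/10*4/5 + 7/10*3/5 = 33/50

33/50


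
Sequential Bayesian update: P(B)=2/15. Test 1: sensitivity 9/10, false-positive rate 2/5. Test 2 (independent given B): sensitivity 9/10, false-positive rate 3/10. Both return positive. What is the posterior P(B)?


After test 1: P(+) = 9/10*2/15 + 2/5*13/15 = 7/15
P(B|+) = (3/25)/(7/15) = 9/35
After test 2 (use post1 as new prior): P(+) = 9/10*9/35 + 3/10*26/35 = 159/350
P(B|+,+) = (81/350)/(159/350) = 27/53

27/53


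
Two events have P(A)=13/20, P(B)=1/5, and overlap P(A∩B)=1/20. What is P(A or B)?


P(A∪B) = P(A) + P(B) - P(A∩B)
= 13/20 + 1/5 - 1/20 = 4/5

4/5


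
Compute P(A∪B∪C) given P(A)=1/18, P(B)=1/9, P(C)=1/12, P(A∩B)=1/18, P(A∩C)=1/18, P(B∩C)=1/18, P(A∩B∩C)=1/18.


P(A∪B∪C) = P(A)+P(B)+P(C) - P(AB)-P(AC)-P(BC) + P(ABC)
= 1/18+1/9+1/12 - 1/18-1/18-1/18 + 1/18
= 5/36

5/36


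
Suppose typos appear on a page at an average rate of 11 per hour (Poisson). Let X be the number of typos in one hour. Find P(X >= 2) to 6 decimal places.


P(X>=2) = 1 - P(X<=1) = 1 - (e^(-11)*11^0/0! + e^(-11)*11^1/1!)
≈ 1 - (0.0000167017 + 0.0001837187)
= 1 - 0.0002004204 = 0.9997995796
≈ 0.999800

0.999800


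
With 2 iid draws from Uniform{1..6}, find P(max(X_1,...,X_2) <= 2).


P(max <= 2) = P(all X_i <= 2) = (P(X_1 <= 2))^2
= (2/6)^2 = (1/3)^2 = 1/9

1/9


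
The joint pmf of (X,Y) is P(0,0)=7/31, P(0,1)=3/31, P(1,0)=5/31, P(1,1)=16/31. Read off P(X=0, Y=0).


Read from table: P(X=0, Y=0) = 7/31

7/31


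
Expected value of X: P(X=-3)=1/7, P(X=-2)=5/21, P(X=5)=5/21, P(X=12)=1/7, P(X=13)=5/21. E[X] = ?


E[X] = sum(x * P(x))
= -3*1/7 - 2*5/21 + 5*5/21 + 12*1/7 + 13*5/21
= 107/21

107/21


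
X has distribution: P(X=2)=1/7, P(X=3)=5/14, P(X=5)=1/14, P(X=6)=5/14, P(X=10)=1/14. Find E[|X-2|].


E[|X-2|] = sum(g(x)*P(x))
= 0*1/7 + 1*5/14 + 3*1/14 + 4*5/14 + 8*1/14
= 18/7

18/7


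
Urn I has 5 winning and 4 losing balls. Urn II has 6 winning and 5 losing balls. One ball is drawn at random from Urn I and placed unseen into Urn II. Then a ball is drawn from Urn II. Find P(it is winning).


P(transfer winning) = 5/9; P(transfer losing) = 4/9
If winning transferred: Urn II has 7 winning of 12, so P(winning|winning moved) = 7/12
If losing transferred: Urn II has 6 winning of 12, so P(winning|losing moved) = 1/2
By total probability: P(winning) = 5/9*7/12 + 4/9*1/2 = 59/108

59/108


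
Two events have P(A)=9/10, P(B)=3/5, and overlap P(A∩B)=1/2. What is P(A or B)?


P(A∪B) = P(A) + P(B) - P(A∩B)
= 9/10 + 3/5 - 1/2 = 1

1


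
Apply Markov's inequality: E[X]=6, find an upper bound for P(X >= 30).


Markov: P(X >= a) <= E[X]/a
P(X >= 30) <= 6/30 = 1/5

1/5


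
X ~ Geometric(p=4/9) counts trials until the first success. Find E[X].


For geometric (trials until first success), E[X] = 1/p = 1/(4/9) = 9/4

9/4


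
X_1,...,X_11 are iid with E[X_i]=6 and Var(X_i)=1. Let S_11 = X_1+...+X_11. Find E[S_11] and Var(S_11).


E[S_n] = n*mu = 11*6 = 66
Var(S_n) = n*sigma^2 = 11*1 = 11

E[S_11]=66, Var(S_11)=11


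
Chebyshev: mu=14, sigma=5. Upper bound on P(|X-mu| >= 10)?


k = 10/5 = 2
Chebyshev: P(|X-mu| >= k*sigma) <= 1/k^2 = 1/2^2 = 1/4

1/4


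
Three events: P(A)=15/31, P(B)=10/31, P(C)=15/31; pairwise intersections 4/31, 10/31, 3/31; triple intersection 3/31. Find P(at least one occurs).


P(A∪B∪C) = P(A)+P(B)+P(C) - P(AB)-P(AC)-P(BC) + P(ABC)
= 15/31+10/31+15/31 - 4/31-10/31-3/31 + 3/31
= 26/31

26/31


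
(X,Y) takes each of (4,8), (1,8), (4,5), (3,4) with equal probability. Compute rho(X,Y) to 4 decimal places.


Cov(X,Y) = -0.7500, Var(X) = 1.5000, Var(Y) = 3.1875
rho = Cov/(sqrt(VarX)*sqrt(VarY)) = -0.3430

-0.3430


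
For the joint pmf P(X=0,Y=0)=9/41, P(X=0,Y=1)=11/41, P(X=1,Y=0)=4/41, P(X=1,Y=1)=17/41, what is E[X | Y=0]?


P(Y=0) = 13/41
E[X|Y=0] = (0*9 + 1*4)/13 = 4/13

4/13


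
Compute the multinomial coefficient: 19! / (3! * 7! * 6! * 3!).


19! = 121645100408832000
Denominator: 3!=6 * 7!=5040 * 6!=720 * 3!=6
Coefficient = 121645100408832000 / 130636800 = 931170240

931170240


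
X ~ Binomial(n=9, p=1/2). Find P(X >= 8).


P(X>=8) = P(X=8) + P(X=9)
= 9/512 + 1/512
= 5/256

5/256


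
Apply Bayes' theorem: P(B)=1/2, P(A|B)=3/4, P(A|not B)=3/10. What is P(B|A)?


P(A) = P(A|B)P(B) + P(A|B')P(B') = 3/4*1/2 + 3/10*1/2 = 21/40
P(B|A) = P(A|B)P(B)/P(A) = (3/8)/(21/40) = 5/7

5/7


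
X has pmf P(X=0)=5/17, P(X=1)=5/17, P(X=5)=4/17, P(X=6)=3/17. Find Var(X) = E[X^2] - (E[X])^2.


E[X] = 43/17, E[X^2] = 213/17
Var(X) = E[X^2] - (E[X])^2 = 213/17 - (43/17)^2 = 1772/289

1772/289


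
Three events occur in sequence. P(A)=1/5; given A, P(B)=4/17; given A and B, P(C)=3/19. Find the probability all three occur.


P(A∩B∩C) = P(A) * P(B|A) * P(C|A∩B)
= 1/5 * 4/17 * 3/19
= 4/85 * 3/19 = 12/1615

12/1615


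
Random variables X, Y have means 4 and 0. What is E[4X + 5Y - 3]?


E[4X + 5Y - 3] = 4*E[X] + 5*E[Y] - 3
= (4)*(4) + (5)*(0) + (-3)
= 16 + 0 - 3 = 13

13


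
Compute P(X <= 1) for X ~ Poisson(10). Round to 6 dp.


P(X<=1) = e^(-10)*10^0/0! + e^(-10)*10^1/1!
≈ 0.0000453999 + 0.0004539993
= 0.0004993992
≈ 0.000499

0.000499


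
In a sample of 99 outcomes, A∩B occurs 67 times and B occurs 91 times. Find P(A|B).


P(A|B) = P(A∩B)/P(B) = (67/99)/(91/99) = 67/91

67/91


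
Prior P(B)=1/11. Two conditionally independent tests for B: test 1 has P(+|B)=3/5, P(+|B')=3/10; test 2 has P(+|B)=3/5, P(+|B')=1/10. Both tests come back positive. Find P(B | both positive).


After test 1: P(+) = 3/5*1/11 + 3/10*10/11 = 18/55
P(B|+) = (3/55)/(18/55) = 1/6
After test 2 (use post1 as new prior): P(+) = 3/5*1/6 + 1/10*5/6 = 11/60
P(B|+,+) = (1/10)/(11/60) = 6/11

6/11


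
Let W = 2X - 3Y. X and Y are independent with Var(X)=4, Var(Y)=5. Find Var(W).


Independence => Cov(X,Y)=0
Var(2X - 3Y) = 2^2*Var(X) + (-3)^2*Var(Y)
= 4*4 + 9*5 = 61

61


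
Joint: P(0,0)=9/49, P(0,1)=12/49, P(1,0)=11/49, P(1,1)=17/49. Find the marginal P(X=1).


P(X=1) = P(1,0)+P(1,1) = 11/49 + 17/49 = 28/49 = 4/7

4/7


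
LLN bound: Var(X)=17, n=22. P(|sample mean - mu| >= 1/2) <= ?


Var(Xbar) = Var(X)/n = 17/22
Chebyshev: P(|Xbar-mu| >= 1/2) <= Var(Xbar)/(1/2)^2 = (17/22)/(1/4) = 34/11
Bound exceeds 1, so trivial bound: 1

1


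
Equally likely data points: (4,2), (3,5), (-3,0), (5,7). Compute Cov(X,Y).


E[X]=9/4, E[Y]=7/2, E[XY]=29/2
Cov(X,Y) = E[XY] - E[X]E[Y] = 29/2 - 9/4*7/2 = 53/8

53/8


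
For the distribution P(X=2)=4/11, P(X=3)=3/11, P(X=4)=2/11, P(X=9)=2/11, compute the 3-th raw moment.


E[X^3] = sum(x^3 * P(x))
= 8*4/11 + 27*3/11 + 64*2/11 + 729*2/11
= 1699/11

1699/11
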